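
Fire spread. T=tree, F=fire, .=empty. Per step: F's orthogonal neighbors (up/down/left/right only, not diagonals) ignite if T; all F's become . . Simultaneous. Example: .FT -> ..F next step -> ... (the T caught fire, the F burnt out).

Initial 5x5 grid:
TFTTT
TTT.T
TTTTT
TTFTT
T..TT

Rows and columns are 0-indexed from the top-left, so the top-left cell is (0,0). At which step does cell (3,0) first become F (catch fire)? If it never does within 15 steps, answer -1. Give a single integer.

Step 1: cell (3,0)='T' (+6 fires, +2 burnt)
Step 2: cell (3,0)='F' (+8 fires, +6 burnt)
  -> target ignites at step 2
Step 3: cell (3,0)='.' (+5 fires, +8 burnt)
Step 4: cell (3,0)='.' (+1 fires, +5 burnt)
Step 5: cell (3,0)='.' (+0 fires, +1 burnt)
  fire out at step 5

2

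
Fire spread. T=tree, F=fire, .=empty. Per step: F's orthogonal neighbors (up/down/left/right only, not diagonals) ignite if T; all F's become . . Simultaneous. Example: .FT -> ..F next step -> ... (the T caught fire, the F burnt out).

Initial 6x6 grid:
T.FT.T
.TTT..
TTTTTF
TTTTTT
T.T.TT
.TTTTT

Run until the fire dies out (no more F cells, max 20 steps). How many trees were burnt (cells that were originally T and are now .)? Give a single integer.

Answer: 24

Derivation:
Step 1: +4 fires, +2 burnt (F count now 4)
Step 2: +6 fires, +4 burnt (F count now 6)
Step 3: +5 fires, +6 burnt (F count now 5)
Step 4: +4 fires, +5 burnt (F count now 4)
Step 5: +3 fires, +4 burnt (F count now 3)
Step 6: +2 fires, +3 burnt (F count now 2)
Step 7: +0 fires, +2 burnt (F count now 0)
Fire out after step 7
Initially T: 26, now '.': 34
Total burnt (originally-T cells now '.'): 24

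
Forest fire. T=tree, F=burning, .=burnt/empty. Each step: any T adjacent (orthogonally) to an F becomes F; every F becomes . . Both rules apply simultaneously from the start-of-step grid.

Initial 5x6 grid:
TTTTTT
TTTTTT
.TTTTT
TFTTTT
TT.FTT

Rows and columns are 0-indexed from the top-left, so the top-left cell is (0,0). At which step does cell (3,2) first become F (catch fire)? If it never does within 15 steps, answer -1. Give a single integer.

Step 1: cell (3,2)='F' (+6 fires, +2 burnt)
  -> target ignites at step 1
Step 2: cell (3,2)='.' (+6 fires, +6 burnt)
Step 3: cell (3,2)='.' (+6 fires, +6 burnt)
Step 4: cell (3,2)='.' (+5 fires, +6 burnt)
Step 5: cell (3,2)='.' (+2 fires, +5 burnt)
Step 6: cell (3,2)='.' (+1 fires, +2 burnt)
Step 7: cell (3,2)='.' (+0 fires, +1 burnt)
  fire out at step 7

1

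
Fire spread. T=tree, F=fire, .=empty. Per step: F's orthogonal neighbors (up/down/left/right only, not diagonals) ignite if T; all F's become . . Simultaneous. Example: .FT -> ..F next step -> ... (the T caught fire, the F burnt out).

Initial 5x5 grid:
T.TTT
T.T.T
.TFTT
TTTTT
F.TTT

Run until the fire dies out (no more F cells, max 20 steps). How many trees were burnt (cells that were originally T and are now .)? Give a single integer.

Step 1: +5 fires, +2 burnt (F count now 5)
Step 2: +5 fires, +5 burnt (F count now 5)
Step 3: +4 fires, +5 burnt (F count now 4)
Step 4: +2 fires, +4 burnt (F count now 2)
Step 5: +0 fires, +2 burnt (F count now 0)
Fire out after step 5
Initially T: 18, now '.': 23
Total burnt (originally-T cells now '.'): 16

Answer: 16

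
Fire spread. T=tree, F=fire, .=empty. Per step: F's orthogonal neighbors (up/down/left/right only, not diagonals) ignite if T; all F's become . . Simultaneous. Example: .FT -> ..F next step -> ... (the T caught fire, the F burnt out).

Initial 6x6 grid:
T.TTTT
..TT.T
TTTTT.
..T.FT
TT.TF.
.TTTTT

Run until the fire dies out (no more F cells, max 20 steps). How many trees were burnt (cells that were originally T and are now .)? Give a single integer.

Step 1: +4 fires, +2 burnt (F count now 4)
Step 2: +3 fires, +4 burnt (F count now 3)
Step 3: +3 fires, +3 burnt (F count now 3)
Step 4: +5 fires, +3 burnt (F count now 5)
Step 5: +4 fires, +5 burnt (F count now 4)
Step 6: +2 fires, +4 burnt (F count now 2)
Step 7: +1 fires, +2 burnt (F count now 1)
Step 8: +0 fires, +1 burnt (F count now 0)
Fire out after step 8
Initially T: 23, now '.': 35
Total burnt (originally-T cells now '.'): 22

Answer: 22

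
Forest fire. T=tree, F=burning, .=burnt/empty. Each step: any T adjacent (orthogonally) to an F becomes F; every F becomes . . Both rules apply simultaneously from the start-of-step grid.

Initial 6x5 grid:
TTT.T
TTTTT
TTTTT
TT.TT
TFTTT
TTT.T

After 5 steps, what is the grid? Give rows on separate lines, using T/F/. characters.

Step 1: 4 trees catch fire, 1 burn out
  TTT.T
  TTTTT
  TTTTT
  TF.TT
  F.FTT
  TFT.T
Step 2: 5 trees catch fire, 4 burn out
  TTT.T
  TTTTT
  TFTTT
  F..TT
  ...FT
  F.F.T
Step 3: 5 trees catch fire, 5 burn out
  TTT.T
  TFTTT
  F.FTT
  ...FT
  ....F
  ....T
Step 4: 6 trees catch fire, 5 burn out
  TFT.T
  F.FTT
  ...FT
  ....F
  .....
  ....F
Step 5: 4 trees catch fire, 6 burn out
  F.F.T
  ...FT
  ....F
  .....
  .....
  .....

F.F.T
...FT
....F
.....
.....
.....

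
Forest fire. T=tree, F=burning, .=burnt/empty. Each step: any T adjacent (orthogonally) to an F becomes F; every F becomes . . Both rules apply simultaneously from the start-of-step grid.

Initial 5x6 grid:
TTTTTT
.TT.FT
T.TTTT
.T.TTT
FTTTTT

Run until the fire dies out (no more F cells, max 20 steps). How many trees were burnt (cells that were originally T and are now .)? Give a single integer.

Step 1: +4 fires, +2 burnt (F count now 4)
Step 2: +7 fires, +4 burnt (F count now 7)
Step 3: +6 fires, +7 burnt (F count now 6)
Step 4: +3 fires, +6 burnt (F count now 3)
Step 5: +2 fires, +3 burnt (F count now 2)
Step 6: +0 fires, +2 burnt (F count now 0)
Fire out after step 6
Initially T: 23, now '.': 29
Total burnt (originally-T cells now '.'): 22

Answer: 22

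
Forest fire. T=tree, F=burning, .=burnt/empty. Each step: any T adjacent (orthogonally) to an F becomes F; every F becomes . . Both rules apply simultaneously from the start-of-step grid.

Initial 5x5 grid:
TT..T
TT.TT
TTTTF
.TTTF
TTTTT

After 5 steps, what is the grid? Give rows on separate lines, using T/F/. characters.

Step 1: 4 trees catch fire, 2 burn out
  TT..T
  TT.TF
  TTTF.
  .TTF.
  TTTTF
Step 2: 5 trees catch fire, 4 burn out
  TT..F
  TT.F.
  TTF..
  .TF..
  TTTF.
Step 3: 3 trees catch fire, 5 burn out
  TT...
  TT...
  TF...
  .F...
  TTF..
Step 4: 3 trees catch fire, 3 burn out
  TT...
  TF...
  F....
  .....
  TF...
Step 5: 3 trees catch fire, 3 burn out
  TF...
  F....
  .....
  .....
  F....

TF...
F....
.....
.....
F....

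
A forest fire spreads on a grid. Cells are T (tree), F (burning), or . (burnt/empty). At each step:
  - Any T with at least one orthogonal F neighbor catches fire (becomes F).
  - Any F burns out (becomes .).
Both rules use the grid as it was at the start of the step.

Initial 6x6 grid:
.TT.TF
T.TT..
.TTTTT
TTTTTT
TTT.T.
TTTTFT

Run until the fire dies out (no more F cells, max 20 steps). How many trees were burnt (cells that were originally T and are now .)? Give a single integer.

Step 1: +4 fires, +2 burnt (F count now 4)
Step 2: +2 fires, +4 burnt (F count now 2)
Step 3: +5 fires, +2 burnt (F count now 5)
Step 4: +5 fires, +5 burnt (F count now 5)
Step 5: +4 fires, +5 burnt (F count now 4)
Step 6: +3 fires, +4 burnt (F count now 3)
Step 7: +1 fires, +3 burnt (F count now 1)
Step 8: +1 fires, +1 burnt (F count now 1)
Step 9: +0 fires, +1 burnt (F count now 0)
Fire out after step 9
Initially T: 26, now '.': 35
Total burnt (originally-T cells now '.'): 25

Answer: 25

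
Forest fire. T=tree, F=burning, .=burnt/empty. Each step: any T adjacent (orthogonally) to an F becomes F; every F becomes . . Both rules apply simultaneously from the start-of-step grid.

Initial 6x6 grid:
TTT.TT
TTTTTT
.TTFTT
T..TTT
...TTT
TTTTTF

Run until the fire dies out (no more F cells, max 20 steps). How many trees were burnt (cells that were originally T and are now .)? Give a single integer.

Step 1: +6 fires, +2 burnt (F count now 6)
Step 2: +9 fires, +6 burnt (F count now 9)
Step 3: +5 fires, +9 burnt (F count now 5)
Step 4: +4 fires, +5 burnt (F count now 4)
Step 5: +2 fires, +4 burnt (F count now 2)
Step 6: +0 fires, +2 burnt (F count now 0)
Fire out after step 6
Initially T: 27, now '.': 35
Total burnt (originally-T cells now '.'): 26

Answer: 26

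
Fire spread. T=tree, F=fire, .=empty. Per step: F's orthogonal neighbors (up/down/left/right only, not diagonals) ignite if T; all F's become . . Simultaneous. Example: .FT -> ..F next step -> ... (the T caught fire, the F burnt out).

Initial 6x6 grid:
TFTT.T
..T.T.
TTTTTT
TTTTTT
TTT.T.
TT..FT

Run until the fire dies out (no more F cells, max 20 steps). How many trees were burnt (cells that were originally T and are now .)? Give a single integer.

Step 1: +4 fires, +2 burnt (F count now 4)
Step 2: +3 fires, +4 burnt (F count now 3)
Step 3: +4 fires, +3 burnt (F count now 4)
Step 4: +5 fires, +4 burnt (F count now 5)
Step 5: +3 fires, +5 burnt (F count now 3)
Step 6: +2 fires, +3 burnt (F count now 2)
Step 7: +2 fires, +2 burnt (F count now 2)
Step 8: +1 fires, +2 burnt (F count now 1)
Step 9: +0 fires, +1 burnt (F count now 0)
Fire out after step 9
Initially T: 25, now '.': 35
Total burnt (originally-T cells now '.'): 24

Answer: 24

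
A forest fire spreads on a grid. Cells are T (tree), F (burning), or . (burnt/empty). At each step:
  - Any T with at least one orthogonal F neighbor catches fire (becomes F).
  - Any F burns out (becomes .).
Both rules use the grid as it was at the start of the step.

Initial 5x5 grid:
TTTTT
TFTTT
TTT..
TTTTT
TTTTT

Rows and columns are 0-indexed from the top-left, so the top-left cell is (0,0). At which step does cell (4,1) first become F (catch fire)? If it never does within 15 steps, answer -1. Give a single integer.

Step 1: cell (4,1)='T' (+4 fires, +1 burnt)
Step 2: cell (4,1)='T' (+6 fires, +4 burnt)
Step 3: cell (4,1)='F' (+5 fires, +6 burnt)
  -> target ignites at step 3
Step 4: cell (4,1)='.' (+4 fires, +5 burnt)
Step 5: cell (4,1)='.' (+2 fires, +4 burnt)
Step 6: cell (4,1)='.' (+1 fires, +2 burnt)
Step 7: cell (4,1)='.' (+0 fires, +1 burnt)
  fire out at step 7

3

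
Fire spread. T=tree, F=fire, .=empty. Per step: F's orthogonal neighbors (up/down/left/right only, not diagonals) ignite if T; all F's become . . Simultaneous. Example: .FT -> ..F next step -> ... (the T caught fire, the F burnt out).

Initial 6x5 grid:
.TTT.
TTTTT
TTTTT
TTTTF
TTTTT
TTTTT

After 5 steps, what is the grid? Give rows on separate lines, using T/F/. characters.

Step 1: 3 trees catch fire, 1 burn out
  .TTT.
  TTTTT
  TTTTF
  TTTF.
  TTTTF
  TTTTT
Step 2: 5 trees catch fire, 3 burn out
  .TTT.
  TTTTF
  TTTF.
  TTF..
  TTTF.
  TTTTF
Step 3: 5 trees catch fire, 5 burn out
  .TTT.
  TTTF.
  TTF..
  TF...
  TTF..
  TTTF.
Step 4: 6 trees catch fire, 5 burn out
  .TTF.
  TTF..
  TF...
  F....
  TF...
  TTF..
Step 5: 5 trees catch fire, 6 burn out
  .TF..
  TF...
  F....
  .....
  F....
  TF...

.TF..
TF...
F....
.....
F....
TF...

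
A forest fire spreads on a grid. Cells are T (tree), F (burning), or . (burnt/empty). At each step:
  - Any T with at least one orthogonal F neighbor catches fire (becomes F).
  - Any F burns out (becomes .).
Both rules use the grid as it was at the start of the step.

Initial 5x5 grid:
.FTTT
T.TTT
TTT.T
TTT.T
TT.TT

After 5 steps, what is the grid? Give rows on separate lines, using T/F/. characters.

Step 1: 1 trees catch fire, 1 burn out
  ..FTT
  T.TTT
  TTT.T
  TTT.T
  TT.TT
Step 2: 2 trees catch fire, 1 burn out
  ...FT
  T.FTT
  TTT.T
  TTT.T
  TT.TT
Step 3: 3 trees catch fire, 2 burn out
  ....F
  T..FT
  TTF.T
  TTT.T
  TT.TT
Step 4: 3 trees catch fire, 3 burn out
  .....
  T...F
  TF..T
  TTF.T
  TT.TT
Step 5: 3 trees catch fire, 3 burn out
  .....
  T....
  F...F
  TF..T
  TT.TT

.....
T....
F...F
TF..T
TT.TT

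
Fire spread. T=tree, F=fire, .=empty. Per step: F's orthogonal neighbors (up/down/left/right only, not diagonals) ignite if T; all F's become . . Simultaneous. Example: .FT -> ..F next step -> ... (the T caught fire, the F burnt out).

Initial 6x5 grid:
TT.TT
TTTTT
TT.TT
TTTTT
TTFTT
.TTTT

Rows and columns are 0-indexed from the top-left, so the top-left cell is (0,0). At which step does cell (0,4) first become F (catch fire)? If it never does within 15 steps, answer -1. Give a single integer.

Step 1: cell (0,4)='T' (+4 fires, +1 burnt)
Step 2: cell (0,4)='T' (+6 fires, +4 burnt)
Step 3: cell (0,4)='T' (+5 fires, +6 burnt)
Step 4: cell (0,4)='T' (+4 fires, +5 burnt)
Step 5: cell (0,4)='T' (+5 fires, +4 burnt)
Step 6: cell (0,4)='F' (+2 fires, +5 burnt)
  -> target ignites at step 6
Step 7: cell (0,4)='.' (+0 fires, +2 burnt)
  fire out at step 7

6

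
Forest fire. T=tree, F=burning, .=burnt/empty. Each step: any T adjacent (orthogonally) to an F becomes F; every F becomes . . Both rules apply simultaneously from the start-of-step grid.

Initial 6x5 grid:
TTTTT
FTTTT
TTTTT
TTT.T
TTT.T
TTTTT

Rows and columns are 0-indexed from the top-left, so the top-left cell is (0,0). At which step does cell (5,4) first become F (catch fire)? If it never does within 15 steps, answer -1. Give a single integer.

Step 1: cell (5,4)='T' (+3 fires, +1 burnt)
Step 2: cell (5,4)='T' (+4 fires, +3 burnt)
Step 3: cell (5,4)='T' (+5 fires, +4 burnt)
Step 4: cell (5,4)='T' (+6 fires, +5 burnt)
Step 5: cell (5,4)='T' (+4 fires, +6 burnt)
Step 6: cell (5,4)='T' (+2 fires, +4 burnt)
Step 7: cell (5,4)='T' (+2 fires, +2 burnt)
Step 8: cell (5,4)='F' (+1 fires, +2 burnt)
  -> target ignites at step 8
Step 9: cell (5,4)='.' (+0 fires, +1 burnt)
  fire out at step 9

8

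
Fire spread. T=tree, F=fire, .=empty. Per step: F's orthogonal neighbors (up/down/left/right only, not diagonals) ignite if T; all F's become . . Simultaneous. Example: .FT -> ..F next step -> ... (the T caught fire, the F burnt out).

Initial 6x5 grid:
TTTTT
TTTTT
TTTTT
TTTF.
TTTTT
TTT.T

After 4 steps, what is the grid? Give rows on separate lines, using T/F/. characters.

Step 1: 3 trees catch fire, 1 burn out
  TTTTT
  TTTTT
  TTTFT
  TTF..
  TTTFT
  TTT.T
Step 2: 6 trees catch fire, 3 burn out
  TTTTT
  TTTFT
  TTF.F
  TF...
  TTF.F
  TTT.T
Step 3: 8 trees catch fire, 6 burn out
  TTTFT
  TTF.F
  TF...
  F....
  TF...
  TTF.F
Step 4: 6 trees catch fire, 8 burn out
  TTF.F
  TF...
  F....
  .....
  F....
  TF...

TTF.F
TF...
F....
.....
F....
TF...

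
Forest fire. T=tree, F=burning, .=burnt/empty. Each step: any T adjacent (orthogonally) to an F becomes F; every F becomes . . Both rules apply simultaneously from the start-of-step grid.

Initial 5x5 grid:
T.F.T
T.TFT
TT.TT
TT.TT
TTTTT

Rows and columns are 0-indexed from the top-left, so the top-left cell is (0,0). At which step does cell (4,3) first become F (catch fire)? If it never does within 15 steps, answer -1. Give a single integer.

Step 1: cell (4,3)='T' (+3 fires, +2 burnt)
Step 2: cell (4,3)='T' (+3 fires, +3 burnt)
Step 3: cell (4,3)='F' (+2 fires, +3 burnt)
  -> target ignites at step 3
Step 4: cell (4,3)='.' (+2 fires, +2 burnt)
Step 5: cell (4,3)='.' (+1 fires, +2 burnt)
Step 6: cell (4,3)='.' (+2 fires, +1 burnt)
Step 7: cell (4,3)='.' (+2 fires, +2 burnt)
Step 8: cell (4,3)='.' (+1 fires, +2 burnt)
Step 9: cell (4,3)='.' (+1 fires, +1 burnt)
Step 10: cell (4,3)='.' (+1 fires, +1 burnt)
Step 11: cell (4,3)='.' (+0 fires, +1 burnt)
  fire out at step 11

3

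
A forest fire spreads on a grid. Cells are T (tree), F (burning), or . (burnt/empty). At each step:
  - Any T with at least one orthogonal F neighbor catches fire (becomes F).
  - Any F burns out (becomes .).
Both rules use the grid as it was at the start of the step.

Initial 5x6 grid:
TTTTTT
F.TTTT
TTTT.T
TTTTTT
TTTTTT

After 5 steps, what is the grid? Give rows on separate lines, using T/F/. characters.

Step 1: 2 trees catch fire, 1 burn out
  FTTTTT
  ..TTTT
  FTTT.T
  TTTTTT
  TTTTTT
Step 2: 3 trees catch fire, 2 burn out
  .FTTTT
  ..TTTT
  .FTT.T
  FTTTTT
  TTTTTT
Step 3: 4 trees catch fire, 3 burn out
  ..FTTT
  ..TTTT
  ..FT.T
  .FTTTT
  FTTTTT
Step 4: 5 trees catch fire, 4 burn out
  ...FTT
  ..FTTT
  ...F.T
  ..FTTT
  .FTTTT
Step 5: 4 trees catch fire, 5 burn out
  ....FT
  ...FTT
  .....T
  ...FTT
  ..FTTT

....FT
...FTT
.....T
...FTT
..FTTT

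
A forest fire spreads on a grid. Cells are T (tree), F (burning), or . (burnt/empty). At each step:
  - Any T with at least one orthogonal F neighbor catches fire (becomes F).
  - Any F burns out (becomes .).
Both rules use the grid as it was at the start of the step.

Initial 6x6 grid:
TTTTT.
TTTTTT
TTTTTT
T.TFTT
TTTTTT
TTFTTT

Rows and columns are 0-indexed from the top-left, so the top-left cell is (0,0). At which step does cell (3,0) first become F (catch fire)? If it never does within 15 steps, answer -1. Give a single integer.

Step 1: cell (3,0)='T' (+7 fires, +2 burnt)
Step 2: cell (3,0)='T' (+8 fires, +7 burnt)
Step 3: cell (3,0)='T' (+8 fires, +8 burnt)
Step 4: cell (3,0)='F' (+6 fires, +8 burnt)
  -> target ignites at step 4
Step 5: cell (3,0)='.' (+2 fires, +6 burnt)
Step 6: cell (3,0)='.' (+1 fires, +2 burnt)
Step 7: cell (3,0)='.' (+0 fires, +1 burnt)
  fire out at step 7

4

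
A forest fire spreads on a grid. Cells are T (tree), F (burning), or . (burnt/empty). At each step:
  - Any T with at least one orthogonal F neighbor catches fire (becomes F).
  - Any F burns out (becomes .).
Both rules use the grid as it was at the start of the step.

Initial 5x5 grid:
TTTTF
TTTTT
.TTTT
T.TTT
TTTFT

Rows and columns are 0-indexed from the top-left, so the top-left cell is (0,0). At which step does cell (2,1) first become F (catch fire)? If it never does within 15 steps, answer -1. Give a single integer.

Step 1: cell (2,1)='T' (+5 fires, +2 burnt)
Step 2: cell (2,1)='T' (+7 fires, +5 burnt)
Step 3: cell (2,1)='T' (+4 fires, +7 burnt)
Step 4: cell (2,1)='F' (+4 fires, +4 burnt)
  -> target ignites at step 4
Step 5: cell (2,1)='.' (+1 fires, +4 burnt)
Step 6: cell (2,1)='.' (+0 fires, +1 burnt)
  fire out at step 6

4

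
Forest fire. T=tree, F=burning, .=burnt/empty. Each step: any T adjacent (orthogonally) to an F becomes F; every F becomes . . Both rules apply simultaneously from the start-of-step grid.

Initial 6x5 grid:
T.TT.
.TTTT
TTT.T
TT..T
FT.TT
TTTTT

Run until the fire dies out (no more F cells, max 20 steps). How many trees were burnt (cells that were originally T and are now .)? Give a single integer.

Answer: 21

Derivation:
Step 1: +3 fires, +1 burnt (F count now 3)
Step 2: +3 fires, +3 burnt (F count now 3)
Step 3: +2 fires, +3 burnt (F count now 2)
Step 4: +3 fires, +2 burnt (F count now 3)
Step 5: +3 fires, +3 burnt (F count now 3)
Step 6: +3 fires, +3 burnt (F count now 3)
Step 7: +3 fires, +3 burnt (F count now 3)
Step 8: +1 fires, +3 burnt (F count now 1)
Step 9: +0 fires, +1 burnt (F count now 0)
Fire out after step 9
Initially T: 22, now '.': 29
Total burnt (originally-T cells now '.'): 21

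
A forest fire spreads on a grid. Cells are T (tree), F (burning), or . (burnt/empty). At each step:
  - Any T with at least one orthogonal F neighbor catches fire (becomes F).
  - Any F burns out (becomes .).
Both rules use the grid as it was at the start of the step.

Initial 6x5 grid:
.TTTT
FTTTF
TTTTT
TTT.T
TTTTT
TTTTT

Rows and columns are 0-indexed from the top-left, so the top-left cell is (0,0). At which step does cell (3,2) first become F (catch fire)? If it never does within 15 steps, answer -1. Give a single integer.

Step 1: cell (3,2)='T' (+5 fires, +2 burnt)
Step 2: cell (3,2)='T' (+7 fires, +5 burnt)
Step 3: cell (3,2)='T' (+5 fires, +7 burnt)
Step 4: cell (3,2)='F' (+5 fires, +5 burnt)
  -> target ignites at step 4
Step 5: cell (3,2)='.' (+3 fires, +5 burnt)
Step 6: cell (3,2)='.' (+1 fires, +3 burnt)
Step 7: cell (3,2)='.' (+0 fires, +1 burnt)
  fire out at step 7

4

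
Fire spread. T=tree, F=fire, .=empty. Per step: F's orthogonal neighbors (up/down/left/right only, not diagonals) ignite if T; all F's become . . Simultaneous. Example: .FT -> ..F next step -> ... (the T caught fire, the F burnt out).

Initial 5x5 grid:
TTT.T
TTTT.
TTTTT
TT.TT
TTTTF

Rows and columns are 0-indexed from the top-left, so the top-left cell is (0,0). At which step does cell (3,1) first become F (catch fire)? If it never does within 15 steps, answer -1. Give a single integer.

Step 1: cell (3,1)='T' (+2 fires, +1 burnt)
Step 2: cell (3,1)='T' (+3 fires, +2 burnt)
Step 3: cell (3,1)='T' (+2 fires, +3 burnt)
Step 4: cell (3,1)='F' (+4 fires, +2 burnt)
  -> target ignites at step 4
Step 5: cell (3,1)='.' (+3 fires, +4 burnt)
Step 6: cell (3,1)='.' (+3 fires, +3 burnt)
Step 7: cell (3,1)='.' (+2 fires, +3 burnt)
Step 8: cell (3,1)='.' (+1 fires, +2 burnt)
Step 9: cell (3,1)='.' (+0 fires, +1 burnt)
  fire out at step 9

4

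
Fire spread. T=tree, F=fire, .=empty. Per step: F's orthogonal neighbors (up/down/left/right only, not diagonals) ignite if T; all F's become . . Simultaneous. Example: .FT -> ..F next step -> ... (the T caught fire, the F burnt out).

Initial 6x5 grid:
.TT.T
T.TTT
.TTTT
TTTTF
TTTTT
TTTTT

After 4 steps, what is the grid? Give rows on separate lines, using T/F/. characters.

Step 1: 3 trees catch fire, 1 burn out
  .TT.T
  T.TTT
  .TTTF
  TTTF.
  TTTTF
  TTTTT
Step 2: 5 trees catch fire, 3 burn out
  .TT.T
  T.TTF
  .TTF.
  TTF..
  TTTF.
  TTTTF
Step 3: 6 trees catch fire, 5 burn out
  .TT.F
  T.TF.
  .TF..
  TF...
  TTF..
  TTTF.
Step 4: 5 trees catch fire, 6 burn out
  .TT..
  T.F..
  .F...
  F....
  TF...
  TTF..

.TT..
T.F..
.F...
F....
TF...
TTF..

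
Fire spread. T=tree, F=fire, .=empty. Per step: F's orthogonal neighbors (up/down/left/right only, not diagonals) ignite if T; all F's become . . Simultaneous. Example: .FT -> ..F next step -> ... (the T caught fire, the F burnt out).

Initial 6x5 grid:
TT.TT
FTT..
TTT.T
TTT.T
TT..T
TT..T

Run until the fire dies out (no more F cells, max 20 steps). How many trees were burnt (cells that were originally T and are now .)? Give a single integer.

Step 1: +3 fires, +1 burnt (F count now 3)
Step 2: +4 fires, +3 burnt (F count now 4)
Step 3: +3 fires, +4 burnt (F count now 3)
Step 4: +3 fires, +3 burnt (F count now 3)
Step 5: +1 fires, +3 burnt (F count now 1)
Step 6: +0 fires, +1 burnt (F count now 0)
Fire out after step 6
Initially T: 20, now '.': 24
Total burnt (originally-T cells now '.'): 14

Answer: 14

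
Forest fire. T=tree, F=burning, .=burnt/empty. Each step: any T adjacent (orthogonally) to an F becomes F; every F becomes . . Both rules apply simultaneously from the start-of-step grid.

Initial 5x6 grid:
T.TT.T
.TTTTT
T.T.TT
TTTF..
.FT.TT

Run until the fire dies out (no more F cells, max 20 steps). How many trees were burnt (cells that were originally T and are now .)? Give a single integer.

Step 1: +3 fires, +2 burnt (F count now 3)
Step 2: +2 fires, +3 burnt (F count now 2)
Step 3: +2 fires, +2 burnt (F count now 2)
Step 4: +3 fires, +2 burnt (F count now 3)
Step 5: +2 fires, +3 burnt (F count now 2)
Step 6: +2 fires, +2 burnt (F count now 2)
Step 7: +2 fires, +2 burnt (F count now 2)
Step 8: +0 fires, +2 burnt (F count now 0)
Fire out after step 8
Initially T: 19, now '.': 27
Total burnt (originally-T cells now '.'): 16

Answer: 16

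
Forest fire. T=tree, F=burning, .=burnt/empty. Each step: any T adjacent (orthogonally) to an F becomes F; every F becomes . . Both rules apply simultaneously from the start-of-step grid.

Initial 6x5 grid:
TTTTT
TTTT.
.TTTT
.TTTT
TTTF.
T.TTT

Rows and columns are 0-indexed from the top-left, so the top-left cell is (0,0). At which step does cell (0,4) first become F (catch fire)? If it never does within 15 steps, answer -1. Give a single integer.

Step 1: cell (0,4)='T' (+3 fires, +1 burnt)
Step 2: cell (0,4)='T' (+6 fires, +3 burnt)
Step 3: cell (0,4)='T' (+5 fires, +6 burnt)
Step 4: cell (0,4)='T' (+4 fires, +5 burnt)
Step 5: cell (0,4)='F' (+3 fires, +4 burnt)
  -> target ignites at step 5
Step 6: cell (0,4)='.' (+2 fires, +3 burnt)
Step 7: cell (0,4)='.' (+1 fires, +2 burnt)
Step 8: cell (0,4)='.' (+0 fires, +1 burnt)
  fire out at step 8

5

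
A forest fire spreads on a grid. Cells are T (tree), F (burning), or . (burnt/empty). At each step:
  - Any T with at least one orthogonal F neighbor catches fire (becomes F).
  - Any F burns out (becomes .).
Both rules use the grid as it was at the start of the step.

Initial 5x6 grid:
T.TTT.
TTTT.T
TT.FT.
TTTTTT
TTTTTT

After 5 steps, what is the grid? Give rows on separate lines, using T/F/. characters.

Step 1: 3 trees catch fire, 1 burn out
  T.TTT.
  TTTF.T
  TT..F.
  TTTFTT
  TTTTTT
Step 2: 5 trees catch fire, 3 burn out
  T.TFT.
  TTF..T
  TT....
  TTF.FT
  TTTFTT
Step 3: 7 trees catch fire, 5 burn out
  T.F.F.
  TF...T
  TT....
  TF...F
  TTF.FT
Step 4: 5 trees catch fire, 7 burn out
  T.....
  F....T
  TF....
  F.....
  TF...F
Step 5: 3 trees catch fire, 5 burn out
  F.....
  .....T
  F.....
  ......
  F.....

F.....
.....T
F.....
......
F.....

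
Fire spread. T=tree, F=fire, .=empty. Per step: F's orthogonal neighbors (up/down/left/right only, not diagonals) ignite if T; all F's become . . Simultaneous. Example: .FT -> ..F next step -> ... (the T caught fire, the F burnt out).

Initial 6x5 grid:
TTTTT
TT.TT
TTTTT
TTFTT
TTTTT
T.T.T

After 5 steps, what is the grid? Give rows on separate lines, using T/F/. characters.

Step 1: 4 trees catch fire, 1 burn out
  TTTTT
  TT.TT
  TTFTT
  TF.FT
  TTFTT
  T.T.T
Step 2: 7 trees catch fire, 4 burn out
  TTTTT
  TT.TT
  TF.FT
  F...F
  TF.FT
  T.F.T
Step 3: 6 trees catch fire, 7 burn out
  TTTTT
  TF.FT
  F...F
  .....
  F...F
  T...T
Step 4: 6 trees catch fire, 6 burn out
  TFTFT
  F...F
  .....
  .....
  .....
  F...F
Step 5: 3 trees catch fire, 6 burn out
  F.F.F
  .....
  .....
  .....
  .....
  .....

F.F.F
.....
.....
.....
.....
.....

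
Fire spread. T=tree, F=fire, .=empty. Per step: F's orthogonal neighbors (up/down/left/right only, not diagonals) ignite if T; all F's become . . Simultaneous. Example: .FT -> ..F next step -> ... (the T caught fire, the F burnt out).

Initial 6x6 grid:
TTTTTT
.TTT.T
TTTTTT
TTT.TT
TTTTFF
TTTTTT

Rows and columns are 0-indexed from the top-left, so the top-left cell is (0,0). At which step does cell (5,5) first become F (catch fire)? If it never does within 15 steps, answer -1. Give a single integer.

Step 1: cell (5,5)='F' (+5 fires, +2 burnt)
  -> target ignites at step 1
Step 2: cell (5,5)='.' (+4 fires, +5 burnt)
Step 3: cell (5,5)='.' (+5 fires, +4 burnt)
Step 4: cell (5,5)='.' (+6 fires, +5 burnt)
Step 5: cell (5,5)='.' (+6 fires, +6 burnt)
Step 6: cell (5,5)='.' (+3 fires, +6 burnt)
Step 7: cell (5,5)='.' (+1 fires, +3 burnt)
Step 8: cell (5,5)='.' (+1 fires, +1 burnt)
Step 9: cell (5,5)='.' (+0 fires, +1 burnt)
  fire out at step 9

1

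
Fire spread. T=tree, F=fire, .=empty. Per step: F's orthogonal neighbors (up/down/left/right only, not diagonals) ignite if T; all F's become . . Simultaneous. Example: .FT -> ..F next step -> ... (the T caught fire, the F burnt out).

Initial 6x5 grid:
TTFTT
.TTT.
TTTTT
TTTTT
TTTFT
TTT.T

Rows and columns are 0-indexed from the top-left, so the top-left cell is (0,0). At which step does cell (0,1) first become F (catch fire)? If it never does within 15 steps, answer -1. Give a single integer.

Step 1: cell (0,1)='F' (+6 fires, +2 burnt)
  -> target ignites at step 1
Step 2: cell (0,1)='.' (+11 fires, +6 burnt)
Step 3: cell (0,1)='.' (+5 fires, +11 burnt)
Step 4: cell (0,1)='.' (+3 fires, +5 burnt)
Step 5: cell (0,1)='.' (+0 fires, +3 burnt)
  fire out at step 5

1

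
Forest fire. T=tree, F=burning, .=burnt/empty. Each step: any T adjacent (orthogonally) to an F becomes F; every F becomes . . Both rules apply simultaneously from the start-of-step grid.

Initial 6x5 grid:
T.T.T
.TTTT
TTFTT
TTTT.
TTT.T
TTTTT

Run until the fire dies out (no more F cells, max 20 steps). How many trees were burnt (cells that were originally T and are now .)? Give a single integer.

Answer: 23

Derivation:
Step 1: +4 fires, +1 burnt (F count now 4)
Step 2: +8 fires, +4 burnt (F count now 8)
Step 3: +4 fires, +8 burnt (F count now 4)
Step 4: +4 fires, +4 burnt (F count now 4)
Step 5: +2 fires, +4 burnt (F count now 2)
Step 6: +1 fires, +2 burnt (F count now 1)
Step 7: +0 fires, +1 burnt (F count now 0)
Fire out after step 7
Initially T: 24, now '.': 29
Total burnt (originally-T cells now '.'): 23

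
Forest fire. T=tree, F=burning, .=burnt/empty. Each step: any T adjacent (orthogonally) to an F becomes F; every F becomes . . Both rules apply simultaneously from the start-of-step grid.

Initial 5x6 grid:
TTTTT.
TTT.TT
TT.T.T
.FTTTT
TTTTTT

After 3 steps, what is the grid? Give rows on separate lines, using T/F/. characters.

Step 1: 3 trees catch fire, 1 burn out
  TTTTT.
  TTT.TT
  TF.T.T
  ..FTTT
  TFTTTT
Step 2: 5 trees catch fire, 3 burn out
  TTTTT.
  TFT.TT
  F..T.T
  ...FTT
  F.FTTT
Step 3: 6 trees catch fire, 5 burn out
  TFTTT.
  F.F.TT
  ...F.T
  ....FT
  ...FTT

TFTTT.
F.F.TT
...F.T
....FT
...FTT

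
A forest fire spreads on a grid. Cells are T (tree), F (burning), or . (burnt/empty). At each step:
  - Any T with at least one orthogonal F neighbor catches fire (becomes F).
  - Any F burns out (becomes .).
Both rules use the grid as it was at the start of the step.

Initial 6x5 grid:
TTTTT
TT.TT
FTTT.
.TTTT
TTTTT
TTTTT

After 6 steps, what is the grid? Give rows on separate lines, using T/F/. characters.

Step 1: 2 trees catch fire, 1 burn out
  TTTTT
  FT.TT
  .FTT.
  .TTTT
  TTTTT
  TTTTT
Step 2: 4 trees catch fire, 2 burn out
  FTTTT
  .F.TT
  ..FT.
  .FTTT
  TTTTT
  TTTTT
Step 3: 4 trees catch fire, 4 burn out
  .FTTT
  ...TT
  ...F.
  ..FTT
  TFTTT
  TTTTT
Step 4: 6 trees catch fire, 4 burn out
  ..FTT
  ...FT
  .....
  ...FT
  F.FTT
  TFTTT
Step 5: 6 trees catch fire, 6 burn out
  ...FT
  ....F
  .....
  ....F
  ...FT
  F.FTT
Step 6: 3 trees catch fire, 6 burn out
  ....F
  .....
  .....
  .....
  ....F
  ...FT

....F
.....
.....
.....
....F
...FT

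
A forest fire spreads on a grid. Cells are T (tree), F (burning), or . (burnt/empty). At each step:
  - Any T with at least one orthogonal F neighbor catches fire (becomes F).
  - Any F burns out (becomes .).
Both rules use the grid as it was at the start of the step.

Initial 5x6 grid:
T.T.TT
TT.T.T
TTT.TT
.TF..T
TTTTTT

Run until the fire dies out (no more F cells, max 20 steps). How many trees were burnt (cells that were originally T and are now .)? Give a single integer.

Step 1: +3 fires, +1 burnt (F count now 3)
Step 2: +3 fires, +3 burnt (F count now 3)
Step 3: +4 fires, +3 burnt (F count now 4)
Step 4: +2 fires, +4 burnt (F count now 2)
Step 5: +2 fires, +2 burnt (F count now 2)
Step 6: +1 fires, +2 burnt (F count now 1)
Step 7: +2 fires, +1 burnt (F count now 2)
Step 8: +1 fires, +2 burnt (F count now 1)
Step 9: +1 fires, +1 burnt (F count now 1)
Step 10: +0 fires, +1 burnt (F count now 0)
Fire out after step 10
Initially T: 21, now '.': 28
Total burnt (originally-T cells now '.'): 19

Answer: 19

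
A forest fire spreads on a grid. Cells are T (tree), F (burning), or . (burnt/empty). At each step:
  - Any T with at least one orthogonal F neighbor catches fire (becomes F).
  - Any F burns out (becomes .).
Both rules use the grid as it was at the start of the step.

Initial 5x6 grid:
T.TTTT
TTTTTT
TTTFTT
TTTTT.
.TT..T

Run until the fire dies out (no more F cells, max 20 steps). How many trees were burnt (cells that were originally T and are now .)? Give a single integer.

Step 1: +4 fires, +1 burnt (F count now 4)
Step 2: +7 fires, +4 burnt (F count now 7)
Step 3: +7 fires, +7 burnt (F count now 7)
Step 4: +4 fires, +7 burnt (F count now 4)
Step 5: +1 fires, +4 burnt (F count now 1)
Step 6: +0 fires, +1 burnt (F count now 0)
Fire out after step 6
Initially T: 24, now '.': 29
Total burnt (originally-T cells now '.'): 23

Answer: 23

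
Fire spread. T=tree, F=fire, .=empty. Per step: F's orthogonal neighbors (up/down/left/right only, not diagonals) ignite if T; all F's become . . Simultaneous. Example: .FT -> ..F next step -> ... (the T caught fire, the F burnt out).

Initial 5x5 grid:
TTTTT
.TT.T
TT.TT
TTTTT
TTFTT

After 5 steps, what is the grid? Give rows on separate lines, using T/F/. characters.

Step 1: 3 trees catch fire, 1 burn out
  TTTTT
  .TT.T
  TT.TT
  TTFTT
  TF.FT
Step 2: 4 trees catch fire, 3 burn out
  TTTTT
  .TT.T
  TT.TT
  TF.FT
  F...F
Step 3: 4 trees catch fire, 4 burn out
  TTTTT
  .TT.T
  TF.FT
  F...F
  .....
Step 4: 3 trees catch fire, 4 burn out
  TTTTT
  .FT.T
  F...F
  .....
  .....
Step 5: 3 trees catch fire, 3 burn out
  TFTTT
  ..F.F
  .....
  .....
  .....

TFTTT
..F.F
.....
.....
.....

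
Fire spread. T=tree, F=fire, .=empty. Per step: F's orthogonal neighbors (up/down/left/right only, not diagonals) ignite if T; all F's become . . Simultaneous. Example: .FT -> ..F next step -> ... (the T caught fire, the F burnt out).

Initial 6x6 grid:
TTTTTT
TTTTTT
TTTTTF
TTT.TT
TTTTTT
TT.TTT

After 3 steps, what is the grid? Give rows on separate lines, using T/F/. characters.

Step 1: 3 trees catch fire, 1 burn out
  TTTTTT
  TTTTTF
  TTTTF.
  TTT.TF
  TTTTTT
  TT.TTT
Step 2: 5 trees catch fire, 3 burn out
  TTTTTF
  TTTTF.
  TTTF..
  TTT.F.
  TTTTTF
  TT.TTT
Step 3: 5 trees catch fire, 5 burn out
  TTTTF.
  TTTF..
  TTF...
  TTT...
  TTTTF.
  TT.TTF

TTTTF.
TTTF..
TTF...
TTT...
TTTTF.
TT.TTF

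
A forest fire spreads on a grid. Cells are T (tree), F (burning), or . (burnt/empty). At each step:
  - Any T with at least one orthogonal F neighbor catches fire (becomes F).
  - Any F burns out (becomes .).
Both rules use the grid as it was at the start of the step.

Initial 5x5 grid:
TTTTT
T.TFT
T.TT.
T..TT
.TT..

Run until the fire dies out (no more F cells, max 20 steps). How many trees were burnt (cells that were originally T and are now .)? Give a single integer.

Step 1: +4 fires, +1 burnt (F count now 4)
Step 2: +4 fires, +4 burnt (F count now 4)
Step 3: +2 fires, +4 burnt (F count now 2)
Step 4: +1 fires, +2 burnt (F count now 1)
Step 5: +1 fires, +1 burnt (F count now 1)
Step 6: +1 fires, +1 burnt (F count now 1)
Step 7: +1 fires, +1 burnt (F count now 1)
Step 8: +0 fires, +1 burnt (F count now 0)
Fire out after step 8
Initially T: 16, now '.': 23
Total burnt (originally-T cells now '.'): 14

Answer: 14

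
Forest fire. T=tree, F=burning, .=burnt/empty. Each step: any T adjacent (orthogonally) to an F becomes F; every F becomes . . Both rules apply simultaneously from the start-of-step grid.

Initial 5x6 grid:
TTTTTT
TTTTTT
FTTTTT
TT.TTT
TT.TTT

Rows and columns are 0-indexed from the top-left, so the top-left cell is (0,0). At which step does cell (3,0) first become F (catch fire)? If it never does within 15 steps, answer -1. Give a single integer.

Step 1: cell (3,0)='F' (+3 fires, +1 burnt)
  -> target ignites at step 1
Step 2: cell (3,0)='.' (+5 fires, +3 burnt)
Step 3: cell (3,0)='.' (+4 fires, +5 burnt)
Step 4: cell (3,0)='.' (+4 fires, +4 burnt)
Step 5: cell (3,0)='.' (+5 fires, +4 burnt)
Step 6: cell (3,0)='.' (+4 fires, +5 burnt)
Step 7: cell (3,0)='.' (+2 fires, +4 burnt)
Step 8: cell (3,0)='.' (+0 fires, +2 burnt)
  fire out at step 8

1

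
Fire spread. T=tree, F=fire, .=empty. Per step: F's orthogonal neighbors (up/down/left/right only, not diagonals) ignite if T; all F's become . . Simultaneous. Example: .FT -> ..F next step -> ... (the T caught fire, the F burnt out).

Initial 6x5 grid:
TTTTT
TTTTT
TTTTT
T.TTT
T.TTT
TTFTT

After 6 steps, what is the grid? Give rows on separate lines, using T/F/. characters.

Step 1: 3 trees catch fire, 1 burn out
  TTTTT
  TTTTT
  TTTTT
  T.TTT
  T.FTT
  TF.FT
Step 2: 4 trees catch fire, 3 burn out
  TTTTT
  TTTTT
  TTTTT
  T.FTT
  T..FT
  F...F
Step 3: 4 trees catch fire, 4 burn out
  TTTTT
  TTTTT
  TTFTT
  T..FT
  F...F
  .....
Step 4: 5 trees catch fire, 4 burn out
  TTTTT
  TTFTT
  TF.FT
  F...F
  .....
  .....
Step 5: 5 trees catch fire, 5 burn out
  TTFTT
  TF.FT
  F...F
  .....
  .....
  .....
Step 6: 4 trees catch fire, 5 burn out
  TF.FT
  F...F
  .....
  .....
  .....
  .....

TF.FT
F...F
.....
.....
.....
.....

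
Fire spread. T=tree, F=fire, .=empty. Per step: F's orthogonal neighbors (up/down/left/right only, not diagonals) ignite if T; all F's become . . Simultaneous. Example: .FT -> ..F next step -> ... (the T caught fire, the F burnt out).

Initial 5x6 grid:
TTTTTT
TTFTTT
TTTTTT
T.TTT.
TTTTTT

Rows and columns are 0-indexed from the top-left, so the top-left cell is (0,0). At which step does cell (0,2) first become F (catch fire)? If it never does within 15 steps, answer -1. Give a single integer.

Step 1: cell (0,2)='F' (+4 fires, +1 burnt)
  -> target ignites at step 1
Step 2: cell (0,2)='.' (+7 fires, +4 burnt)
Step 3: cell (0,2)='.' (+7 fires, +7 burnt)
Step 4: cell (0,2)='.' (+6 fires, +7 burnt)
Step 5: cell (0,2)='.' (+2 fires, +6 burnt)
Step 6: cell (0,2)='.' (+1 fires, +2 burnt)
Step 7: cell (0,2)='.' (+0 fires, +1 burnt)
  fire out at step 7

1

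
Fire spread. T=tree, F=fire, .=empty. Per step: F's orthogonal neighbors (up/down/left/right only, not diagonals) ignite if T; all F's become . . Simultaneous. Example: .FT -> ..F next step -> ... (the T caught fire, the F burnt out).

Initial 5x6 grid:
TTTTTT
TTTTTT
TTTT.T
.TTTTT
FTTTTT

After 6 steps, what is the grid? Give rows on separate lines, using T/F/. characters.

Step 1: 1 trees catch fire, 1 burn out
  TTTTTT
  TTTTTT
  TTTT.T
  .TTTTT
  .FTTTT
Step 2: 2 trees catch fire, 1 burn out
  TTTTTT
  TTTTTT
  TTTT.T
  .FTTTT
  ..FTTT
Step 3: 3 trees catch fire, 2 burn out
  TTTTTT
  TTTTTT
  TFTT.T
  ..FTTT
  ...FTT
Step 4: 5 trees catch fire, 3 burn out
  TTTTTT
  TFTTTT
  F.FT.T
  ...FTT
  ....FT
Step 5: 6 trees catch fire, 5 burn out
  TFTTTT
  F.FTTT
  ...F.T
  ....FT
  .....F
Step 6: 4 trees catch fire, 6 burn out
  F.FTTT
  ...FTT
  .....T
  .....F
  ......

F.FTTT
...FTT
.....T
.....F
......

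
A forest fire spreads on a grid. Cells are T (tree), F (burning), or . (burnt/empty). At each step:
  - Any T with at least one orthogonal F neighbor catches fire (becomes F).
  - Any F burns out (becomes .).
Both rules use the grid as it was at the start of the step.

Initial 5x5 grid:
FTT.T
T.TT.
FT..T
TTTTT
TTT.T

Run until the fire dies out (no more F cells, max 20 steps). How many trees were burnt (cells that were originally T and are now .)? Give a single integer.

Step 1: +4 fires, +2 burnt (F count now 4)
Step 2: +3 fires, +4 burnt (F count now 3)
Step 3: +3 fires, +3 burnt (F count now 3)
Step 4: +3 fires, +3 burnt (F count now 3)
Step 5: +1 fires, +3 burnt (F count now 1)
Step 6: +2 fires, +1 burnt (F count now 2)
Step 7: +0 fires, +2 burnt (F count now 0)
Fire out after step 7
Initially T: 17, now '.': 24
Total burnt (originally-T cells now '.'): 16

Answer: 16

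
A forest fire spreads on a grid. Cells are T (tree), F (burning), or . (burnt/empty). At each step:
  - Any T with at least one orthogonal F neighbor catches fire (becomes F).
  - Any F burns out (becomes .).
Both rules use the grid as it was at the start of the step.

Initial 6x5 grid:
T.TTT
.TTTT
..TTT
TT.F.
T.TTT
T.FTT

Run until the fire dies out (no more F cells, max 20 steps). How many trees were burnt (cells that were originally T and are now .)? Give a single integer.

Step 1: +4 fires, +2 burnt (F count now 4)
Step 2: +5 fires, +4 burnt (F count now 5)
Step 3: +3 fires, +5 burnt (F count now 3)
Step 4: +3 fires, +3 burnt (F count now 3)
Step 5: +0 fires, +3 burnt (F count now 0)
Fire out after step 5
Initially T: 20, now '.': 25
Total burnt (originally-T cells now '.'): 15

Answer: 15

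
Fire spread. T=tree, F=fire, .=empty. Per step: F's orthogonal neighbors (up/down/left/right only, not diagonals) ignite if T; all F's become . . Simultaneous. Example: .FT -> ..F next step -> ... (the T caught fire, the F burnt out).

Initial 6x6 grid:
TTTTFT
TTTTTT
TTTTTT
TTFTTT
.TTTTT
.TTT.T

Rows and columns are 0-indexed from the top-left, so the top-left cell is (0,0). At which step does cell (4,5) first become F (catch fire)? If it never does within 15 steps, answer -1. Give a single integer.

Step 1: cell (4,5)='T' (+7 fires, +2 burnt)
Step 2: cell (4,5)='T' (+12 fires, +7 burnt)
Step 3: cell (4,5)='T' (+8 fires, +12 burnt)
Step 4: cell (4,5)='F' (+3 fires, +8 burnt)
  -> target ignites at step 4
Step 5: cell (4,5)='.' (+1 fires, +3 burnt)
Step 6: cell (4,5)='.' (+0 fires, +1 burnt)
  fire out at step 6

4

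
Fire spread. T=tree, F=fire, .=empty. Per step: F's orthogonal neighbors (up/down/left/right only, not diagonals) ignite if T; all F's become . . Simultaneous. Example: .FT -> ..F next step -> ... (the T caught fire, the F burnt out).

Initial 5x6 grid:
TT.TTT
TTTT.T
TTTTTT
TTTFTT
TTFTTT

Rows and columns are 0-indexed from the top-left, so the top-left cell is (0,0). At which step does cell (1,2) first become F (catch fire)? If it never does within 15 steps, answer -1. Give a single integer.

Step 1: cell (1,2)='T' (+5 fires, +2 burnt)
Step 2: cell (1,2)='T' (+7 fires, +5 burnt)
Step 3: cell (1,2)='F' (+6 fires, +7 burnt)
  -> target ignites at step 3
Step 4: cell (1,2)='.' (+4 fires, +6 burnt)
Step 5: cell (1,2)='.' (+3 fires, +4 burnt)
Step 6: cell (1,2)='.' (+1 fires, +3 burnt)
Step 7: cell (1,2)='.' (+0 fires, +1 burnt)
  fire out at step 7

3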